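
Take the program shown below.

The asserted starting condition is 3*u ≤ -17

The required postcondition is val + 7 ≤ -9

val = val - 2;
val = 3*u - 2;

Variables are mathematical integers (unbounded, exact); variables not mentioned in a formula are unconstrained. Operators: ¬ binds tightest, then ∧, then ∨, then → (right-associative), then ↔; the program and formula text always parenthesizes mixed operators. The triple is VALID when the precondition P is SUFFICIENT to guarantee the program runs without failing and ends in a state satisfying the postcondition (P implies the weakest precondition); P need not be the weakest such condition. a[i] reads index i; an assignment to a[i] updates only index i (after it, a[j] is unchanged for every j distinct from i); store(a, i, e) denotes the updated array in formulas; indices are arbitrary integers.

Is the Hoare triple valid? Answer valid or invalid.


Working backward. After the program, the postcondition val + 7 ≤ -9 must hold; in canonical form it is val ≤ -16.
Before val := 3*u - 2: 3*u ≤ -14
Before val := val - 2: 3*u ≤ -14
The weakest precondition is 3*u ≤ -14.
Check whether 3*u ≤ -17 implies it.
Every state satisfying the precondition satisfies the weakest precondition: the implication holds.
Answer: valid


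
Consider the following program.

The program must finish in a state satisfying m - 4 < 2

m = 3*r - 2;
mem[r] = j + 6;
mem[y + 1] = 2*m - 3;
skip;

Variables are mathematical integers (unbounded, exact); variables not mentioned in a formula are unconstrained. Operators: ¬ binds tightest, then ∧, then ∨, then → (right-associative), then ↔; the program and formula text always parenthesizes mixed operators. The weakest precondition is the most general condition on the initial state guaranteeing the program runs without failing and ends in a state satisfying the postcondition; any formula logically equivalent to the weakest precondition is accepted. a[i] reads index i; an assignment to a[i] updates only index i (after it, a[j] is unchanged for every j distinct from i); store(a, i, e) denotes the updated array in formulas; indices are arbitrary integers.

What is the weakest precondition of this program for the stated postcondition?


Working backward. After the program, the postcondition m - 4 < 2 must hold; in canonical form it is m < 6.
Before skip: m < 6
Before mem[y + 1] := 2*m - 3: m < 6
Before mem[r] := j + 6: m < 6
Before m := 3*r - 2: 3*r < 8
Answer: WP = 3*r < 8


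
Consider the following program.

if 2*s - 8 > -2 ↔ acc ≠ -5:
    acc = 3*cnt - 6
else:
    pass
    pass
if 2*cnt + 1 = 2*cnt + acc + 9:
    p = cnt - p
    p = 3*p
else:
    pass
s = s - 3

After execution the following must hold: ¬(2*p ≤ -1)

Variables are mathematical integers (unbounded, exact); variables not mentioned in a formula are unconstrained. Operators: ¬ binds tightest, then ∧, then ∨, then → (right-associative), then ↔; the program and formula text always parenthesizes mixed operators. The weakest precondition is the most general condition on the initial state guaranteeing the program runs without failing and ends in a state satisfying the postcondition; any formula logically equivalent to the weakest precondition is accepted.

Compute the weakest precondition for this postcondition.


Working backward. After the program, ¬(2*p ≤ -1) must hold.
Before s := s - 3: ¬(2*p ≤ -1)
Then branch requires ¬(6*cnt ≤ 6*p - 1); else branch requires ¬(2*p ≤ -1).
Before the if: (acc = -8 → (¬(6*cnt ≤ 6*p - 1))) ∧ ((¬(acc = -8)) → (¬(2*p ≤ -1)))
Then branch requires (3*cnt = -2 → (¬(6*cnt ≤ 6*p - 1))) ∧ ((¬(3*cnt = -2)) → (¬(2*p ≤ -1))); else branch requires (acc = -8 → (¬(6*cnt ≤ 6*p - 1))) ∧ ((¬(acc = -8)) → (¬(2*p ≤ -1))).
Before the if: ((2*s > 6 ↔ acc ≠ -5) → ((3*cnt = -2 → (¬(6*cnt ≤ 6*p - 1))) ∧ ((¬(3*cnt = -2)) → (¬(2*p ≤ -1))))) ∧ ((¬(2*s > 6 ↔ acc ≠ -5)) → ((acc = -8 → (¬(6*cnt ≤ 6*p - 1))) ∧ ((¬(acc = -8)) → (¬(2*p ≤ -1)))))
Answer: WP = ((2*s > 6 ↔ acc ≠ -5) → ((3*cnt = -2 → (¬(6*cnt ≤ 6*p - 1))) ∧ ((¬(3*cnt = -2)) → (¬(2*p ≤ -1))))) ∧ ((¬(2*s > 6 ↔ acc ≠ -5)) → ((acc = -8 → (¬(6*cnt ≤ 6*p - 1))) ∧ ((¬(acc = -8)) → (¬(2*p ≤ -1)))))


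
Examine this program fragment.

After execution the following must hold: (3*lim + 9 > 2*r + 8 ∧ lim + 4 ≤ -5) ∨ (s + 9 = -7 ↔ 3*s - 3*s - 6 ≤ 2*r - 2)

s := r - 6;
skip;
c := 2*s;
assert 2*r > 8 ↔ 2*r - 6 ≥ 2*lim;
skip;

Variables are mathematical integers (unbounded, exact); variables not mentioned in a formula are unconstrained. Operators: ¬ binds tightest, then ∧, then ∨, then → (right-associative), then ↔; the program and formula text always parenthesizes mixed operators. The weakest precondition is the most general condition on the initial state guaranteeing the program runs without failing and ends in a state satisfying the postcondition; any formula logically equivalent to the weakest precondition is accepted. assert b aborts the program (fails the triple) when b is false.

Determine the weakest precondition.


Working backward. After the program, the postcondition (3*lim + 9 > 2*r + 8 ∧ lim + 4 ≤ -5) ∨ (s + 9 = -7 ↔ 3*s - 3*s - 6 ≤ 2*r - 2) must hold; in canonical form it is (3*lim > 2*r - 1 ∧ lim ≤ -9) ∨ (s = -16 ↔ 2*r ≥ -4).
Before skip: (3*lim > 2*r - 1 ∧ lim ≤ -9) ∨ (s = -16 ↔ 2*r ≥ -4)
Before assert 2*r > 8 ↔ 2*r - 6 ≥ 2*lim: (2*r > 8 ↔ 2*r ≥ 2*lim + 6) ∧ ((3*lim > 2*r - 1 ∧ lim ≤ -9) ∨ (s = -16 ↔ 2*r ≥ -4))
Before c := 2*s: (2*r > 8 ↔ 2*r ≥ 2*lim + 6) ∧ ((3*lim > 2*r - 1 ∧ lim ≤ -9) ∨ (s = -16 ↔ 2*r ≥ -4))
Before skip: (2*r > 8 ↔ 2*r ≥ 2*lim + 6) ∧ ((3*lim > 2*r - 1 ∧ lim ≤ -9) ∨ (s = -16 ↔ 2*r ≥ -4))
Before s := r - 6: (2*r > 8 ↔ 2*r ≥ 2*lim + 6) ∧ ((3*lim > 2*r - 1 ∧ lim ≤ -9) ∨ (r = -10 ↔ 2*r ≥ -4))
Answer: WP = (2*r > 8 ↔ 2*r ≥ 2*lim + 6) ∧ ((3*lim > 2*r - 1 ∧ lim ≤ -9) ∨ (r = -10 ↔ 2*r ≥ -4))


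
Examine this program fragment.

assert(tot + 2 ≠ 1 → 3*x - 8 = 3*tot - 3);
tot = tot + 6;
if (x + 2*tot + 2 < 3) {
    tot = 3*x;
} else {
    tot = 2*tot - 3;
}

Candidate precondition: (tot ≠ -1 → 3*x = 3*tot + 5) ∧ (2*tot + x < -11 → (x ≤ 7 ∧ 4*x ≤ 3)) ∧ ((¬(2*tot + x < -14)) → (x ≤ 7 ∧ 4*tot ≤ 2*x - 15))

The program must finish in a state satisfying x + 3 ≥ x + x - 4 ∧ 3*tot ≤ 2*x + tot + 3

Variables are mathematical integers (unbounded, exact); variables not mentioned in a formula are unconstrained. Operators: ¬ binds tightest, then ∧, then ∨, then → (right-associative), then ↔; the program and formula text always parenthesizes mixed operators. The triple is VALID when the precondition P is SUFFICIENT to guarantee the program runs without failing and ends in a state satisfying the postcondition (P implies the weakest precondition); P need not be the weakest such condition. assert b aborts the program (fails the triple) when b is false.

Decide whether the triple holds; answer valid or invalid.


Working backward. After the program, the postcondition x + 3 ≥ x + x - 4 ∧ 3*tot ≤ 2*x + tot + 3 must hold; in canonical form it is x ≤ 7 ∧ 2*tot ≤ 2*x + 3.
Then branch requires x ≤ 7 ∧ 4*x ≤ 3; else branch requires x ≤ 7 ∧ 4*tot ≤ 2*x + 9.
Before the if: (2*tot + x < 1 → (x ≤ 7 ∧ 4*x ≤ 3)) ∧ ((¬(2*tot + x < 1)) → (x ≤ 7 ∧ 4*tot ≤ 2*x + 9))
Before tot := tot + 6: (2*tot + x < -11 → (x ≤ 7 ∧ 4*x ≤ 3)) ∧ ((¬(2*tot + x < -11)) → (x ≤ 7 ∧ 4*tot ≤ 2*x - 15))
Before assert tot + 2 ≠ 1 → 3*x - 8 = 3*tot - 3: (tot ≠ -1 → 3*x = 3*tot + 5) ∧ (2*tot + x < -11 → (x ≤ 7 ∧ 4*x ≤ 3)) ∧ ((¬(2*tot + x < -11)) → (x ≤ 7 ∧ 4*tot ≤ 2*x - 15))
The weakest precondition is (tot ≠ -1 → 3*x = 3*tot + 5) ∧ (2*tot + x < -11 → (x ≤ 7 ∧ 4*x ≤ 3)) ∧ ((¬(2*tot + x < -11)) → (x ≤ 7 ∧ 4*tot ≤ 2*x - 15)).
Check whether (tot ≠ -1 → 3*x = 3*tot + 5) ∧ (2*tot + x < -11 → (x ≤ 7 ∧ 4*x ≤ 3)) ∧ ((¬(2*tot + x < -14)) → (x ≤ 7 ∧ 4*tot ≤ 2*x - 15)) implies it.
Every state satisfying the precondition satisfies the weakest precondition: the implication holds.
Answer: valid


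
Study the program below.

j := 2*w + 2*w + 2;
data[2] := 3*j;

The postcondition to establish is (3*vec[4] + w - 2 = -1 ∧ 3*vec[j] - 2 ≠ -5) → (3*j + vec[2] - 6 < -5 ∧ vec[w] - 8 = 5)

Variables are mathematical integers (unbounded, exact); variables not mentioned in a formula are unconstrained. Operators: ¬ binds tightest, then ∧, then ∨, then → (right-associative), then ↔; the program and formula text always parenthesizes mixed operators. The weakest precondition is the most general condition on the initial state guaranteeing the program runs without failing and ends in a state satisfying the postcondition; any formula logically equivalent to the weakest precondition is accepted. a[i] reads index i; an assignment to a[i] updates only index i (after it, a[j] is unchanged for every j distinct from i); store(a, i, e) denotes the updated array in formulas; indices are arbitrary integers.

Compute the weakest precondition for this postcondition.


Working backward. After the program, the postcondition (3*vec[4] + w - 2 = -1 ∧ 3*vec[j] - 2 ≠ -5) → (3*j + vec[2] - 6 < -5 ∧ vec[w] - 8 = 5) must hold; in canonical form it is (3*vec[4] + w = 1 ∧ 3*vec[j] ≠ -3) → (vec[2] + 3*j < 1 ∧ vec[w] = 13).
Before data[2] := 3*j: (3*vec[4] + w = 1 ∧ 3*vec[j] ≠ -3) → (vec[2] + 3*j < 1 ∧ vec[w] = 13)
Before j := 2*w + 2*w + 2: (3*vec[4] + w = 1 ∧ 3*vec[4*w + 2] ≠ -3) → (vec[2] + 12*w < -5 ∧ vec[w] = 13)
Answer: WP = (3*vec[4] + w = 1 ∧ 3*vec[4*w + 2] ≠ -3) → (vec[2] + 12*w < -5 ∧ vec[w] = 13)


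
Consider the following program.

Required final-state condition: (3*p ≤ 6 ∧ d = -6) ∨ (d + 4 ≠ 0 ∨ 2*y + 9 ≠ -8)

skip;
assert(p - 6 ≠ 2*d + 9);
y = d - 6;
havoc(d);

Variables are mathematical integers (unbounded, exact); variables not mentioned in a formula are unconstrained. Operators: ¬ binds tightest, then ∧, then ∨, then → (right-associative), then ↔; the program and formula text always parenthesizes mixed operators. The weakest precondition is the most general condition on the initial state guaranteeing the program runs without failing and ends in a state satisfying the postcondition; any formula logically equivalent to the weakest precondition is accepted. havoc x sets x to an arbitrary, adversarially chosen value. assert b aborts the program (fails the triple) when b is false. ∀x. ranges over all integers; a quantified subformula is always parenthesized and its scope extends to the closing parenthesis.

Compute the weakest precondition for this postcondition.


Working backward. After the program, the postcondition (3*p ≤ 6 ∧ d = -6) ∨ (d + 4 ≠ 0 ∨ 2*y + 9 ≠ -8) must hold; in canonical form it is (3*p ≤ 6 ∧ d = -6) ∨ d ≠ -4 ∨ 2*y ≠ -17.
Before havoc d: ∀d_1. ((3*p ≤ 6 ∧ d_1 = -6) ∨ d_1 ≠ -4 ∨ 2*y ≠ -17)
Before y := d - 6: ∀d_1. ((3*p ≤ 6 ∧ d_1 = -6) ∨ d_1 ≠ -4 ∨ 2*d ≠ -5)
Before assert p - 6 ≠ 2*d + 9: p ≠ 2*d + 15 ∧ (∀d_1. ((3*p ≤ 6 ∧ d_1 = -6) ∨ d_1 ≠ -4 ∨ 2*d ≠ -5))
Before skip: p ≠ 2*d + 15 ∧ (∀d_1. ((3*p ≤ 6 ∧ d_1 = -6) ∨ d_1 ≠ -4 ∨ 2*d ≠ -5))
Answer: WP = p ≠ 2*d + 15 ∧ (∀d_1. ((3*p ≤ 6 ∧ d_1 = -6) ∨ d_1 ≠ -4 ∨ 2*d ≠ -5))


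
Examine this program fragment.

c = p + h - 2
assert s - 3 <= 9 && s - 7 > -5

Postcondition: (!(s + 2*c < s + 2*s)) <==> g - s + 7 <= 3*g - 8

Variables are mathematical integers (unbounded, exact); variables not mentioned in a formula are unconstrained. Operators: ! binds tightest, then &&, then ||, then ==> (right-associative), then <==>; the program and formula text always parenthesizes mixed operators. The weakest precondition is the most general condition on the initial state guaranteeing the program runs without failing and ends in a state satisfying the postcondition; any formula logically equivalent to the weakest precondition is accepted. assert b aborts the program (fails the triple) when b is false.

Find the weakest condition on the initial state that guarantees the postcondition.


Working backward. After the program, the postcondition (!(s + 2*c < s + 2*s)) <==> g - s + 7 <= 3*g - 8 must hold; in canonical form it is (!(2*c < 2*s)) <==> 2*g + s >= 15.
Before assert s - 3 <= 9 && s - 7 > -5: s <= 12 && s > 2 && ((!(2*c < 2*s)) <==> 2*g + s >= 15)
Before c := p + h - 2: s <= 12 && s > 2 && ((!(2*h + 2*p < 2*s + 4)) <==> 2*g + s >= 15)
Answer: WP = s <= 12 && s > 2 && ((!(2*h + 2*p < 2*s + 4)) <==> 2*g + s >= 15)


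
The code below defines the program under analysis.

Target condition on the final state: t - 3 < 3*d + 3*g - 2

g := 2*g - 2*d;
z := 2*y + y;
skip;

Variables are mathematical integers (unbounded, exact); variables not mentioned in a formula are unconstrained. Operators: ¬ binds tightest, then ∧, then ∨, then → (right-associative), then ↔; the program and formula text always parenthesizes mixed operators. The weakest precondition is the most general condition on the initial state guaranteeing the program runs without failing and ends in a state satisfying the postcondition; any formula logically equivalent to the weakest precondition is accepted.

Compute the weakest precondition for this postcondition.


Working backward. After the program, the postcondition t - 3 < 3*d + 3*g - 2 must hold; in canonical form it is t < 3*d + 3*g + 1.
Before skip: t < 3*d + 3*g + 1
Before z := 2*y + y: t < 3*d + 3*g + 1
Before g := 2*g - 2*d: 3*d + t < 6*g + 1
Answer: WP = 3*d + t < 6*g + 1


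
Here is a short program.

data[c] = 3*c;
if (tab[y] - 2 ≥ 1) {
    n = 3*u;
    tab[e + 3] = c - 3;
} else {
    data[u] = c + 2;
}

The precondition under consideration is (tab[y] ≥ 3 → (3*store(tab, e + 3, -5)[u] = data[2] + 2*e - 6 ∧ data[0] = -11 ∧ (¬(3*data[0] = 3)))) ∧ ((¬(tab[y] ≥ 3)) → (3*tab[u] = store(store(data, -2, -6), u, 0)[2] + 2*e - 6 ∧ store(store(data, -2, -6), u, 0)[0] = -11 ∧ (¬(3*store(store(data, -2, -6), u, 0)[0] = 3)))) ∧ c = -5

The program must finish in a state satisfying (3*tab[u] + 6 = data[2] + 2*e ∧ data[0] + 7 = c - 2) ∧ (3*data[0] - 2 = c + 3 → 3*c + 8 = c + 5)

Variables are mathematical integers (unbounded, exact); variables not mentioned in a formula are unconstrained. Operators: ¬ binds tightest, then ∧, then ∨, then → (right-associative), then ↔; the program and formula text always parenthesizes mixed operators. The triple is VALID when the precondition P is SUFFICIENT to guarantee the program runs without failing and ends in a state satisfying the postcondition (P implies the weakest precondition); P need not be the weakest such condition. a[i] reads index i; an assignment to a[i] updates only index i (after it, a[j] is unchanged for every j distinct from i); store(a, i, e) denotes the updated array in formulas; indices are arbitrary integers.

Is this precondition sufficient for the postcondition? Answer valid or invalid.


Working backward. After the program, the postcondition (3*tab[u] + 6 = data[2] + 2*e ∧ data[0] + 7 = c - 2) ∧ (3*data[0] - 2 = c + 3 → 3*c + 8 = c + 5) must hold; in canonical form it is 3*tab[u] = data[2] + 2*e - 6 ∧ data[0] = c - 9 ∧ (3*data[0] = c + 5 → 2*c = -3).
Then branch requires 3*store(tab, e + 3, c - 3)[u] = data[2] + 2*e - 6 ∧ data[0] = c - 9 ∧ (3*data[0] = c + 5 → 2*c = -3); else branch requires 3*tab[u] = store(data, u, c + 2)[2] + 2*e - 6 ∧ store(data, u, c + 2)[0] = c - 9 ∧ (3*store(data, u, c + 2)[0] = c + 5 → 2*c = -3).
Before the if: (tab[y] ≥ 3 → (3*store(tab, e + 3, c - 3)[u] = data[2] + 2*e - 6 ∧ data[0] = c - 9 ∧ (3*data[0] = c + 5 → 2*c = -3))) ∧ ((¬(tab[y] ≥ 3)) → (3*tab[u] = store(data, u, c + 2)[2] + 2*e - 6 ∧ store(data, u, c + 2)[0] = c - 9 ∧ (3*store(data, u, c + 2)[0] = c + 5 → 2*c = -3)))
Before data[c] := 3*c: (tab[y] ≥ 3 → (3*store(tab, e + 3, c - 3)[u] = store(data, c, 3*c)[2] + 2*e - 6 ∧ store(data, c, 3*c)[0] = c - 9 ∧ (3*store(data, c, 3*c)[0] = c + 5 → 2*c = -3))) ∧ ((¬(tab[y] ≥ 3)) → (3*tab[u] = store(store(data, c, 3*c), u, c + 2)[2] + 2*e - 6 ∧ store(store(data, c, 3*c), u, c + 2)[0] = c - 9 ∧ (3*store(store(data, c, 3*c), u, c + 2)[0] = c + 5 → 2*c = -3)))
The weakest precondition is (tab[y] ≥ 3 → (3*store(tab, e + 3, c - 3)[u] = store(data, c, 3*c)[2] + 2*e - 6 ∧ store(data, c, 3*c)[0] = c - 9 ∧ (3*store(data, c, 3*c)[0] = c + 5 → 2*c = -3))) ∧ ((¬(tab[y] ≥ 3)) → (3*tab[u] = store(store(data, c, 3*c), u, c + 2)[2] + 2*e - 6 ∧ store(store(data, c, 3*c), u, c + 2)[0] = c - 9 ∧ (3*store(store(data, c, 3*c), u, c + 2)[0] = c + 5 → 2*c = -3))).
Check whether (tab[y] ≥ 3 → (3*store(tab, e + 3, -5)[u] = data[2] + 2*e - 6 ∧ data[0] = -11 ∧ (¬(3*data[0] = 3)))) ∧ ((¬(tab[y] ≥ 3)) → (3*tab[u] = store(store(data, -2, -6), u, 0)[2] + 2*e - 6 ∧ store(store(data, -2, -6), u, 0)[0] = -11 ∧ (¬(3*store(store(data, -2, -6), u, 0)[0] = 3)))) ∧ c = -5 implies it.
Countermodel: at the initial state c = -5, data = {[-5] = 8, [-2] = 8, [0] = -11, [2] = 150723, [5] = 8, [7] = 8, [4821] = 8, elsewhere 8}, e = 4818, tab = {[-5] = 4, [-2] = 4, [0] = 4, [2] = 4, [5] = 3, [7] = 53451, [4821] = 4, elsewhere 4}, u = 7, y = 5, the precondition holds but the weakest precondition fails.
Answer: invalid


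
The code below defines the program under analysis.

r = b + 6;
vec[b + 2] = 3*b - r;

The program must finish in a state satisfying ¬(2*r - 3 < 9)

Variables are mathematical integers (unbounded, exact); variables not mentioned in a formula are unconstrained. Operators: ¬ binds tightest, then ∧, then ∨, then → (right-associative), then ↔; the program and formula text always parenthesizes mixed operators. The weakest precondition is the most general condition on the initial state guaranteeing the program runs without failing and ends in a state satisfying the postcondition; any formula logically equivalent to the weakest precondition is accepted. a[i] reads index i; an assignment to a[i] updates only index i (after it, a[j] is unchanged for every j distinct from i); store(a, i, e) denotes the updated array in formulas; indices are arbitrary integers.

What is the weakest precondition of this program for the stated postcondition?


Working backward. After the program, the postcondition ¬(2*r - 3 < 9) must hold; in canonical form it is ¬(2*r < 12).
Before vec[b + 2] := 3*b - r: ¬(2*r < 12)
Before r := b + 6: ¬(2*b < 0)
Answer: WP = ¬(2*b < 0)


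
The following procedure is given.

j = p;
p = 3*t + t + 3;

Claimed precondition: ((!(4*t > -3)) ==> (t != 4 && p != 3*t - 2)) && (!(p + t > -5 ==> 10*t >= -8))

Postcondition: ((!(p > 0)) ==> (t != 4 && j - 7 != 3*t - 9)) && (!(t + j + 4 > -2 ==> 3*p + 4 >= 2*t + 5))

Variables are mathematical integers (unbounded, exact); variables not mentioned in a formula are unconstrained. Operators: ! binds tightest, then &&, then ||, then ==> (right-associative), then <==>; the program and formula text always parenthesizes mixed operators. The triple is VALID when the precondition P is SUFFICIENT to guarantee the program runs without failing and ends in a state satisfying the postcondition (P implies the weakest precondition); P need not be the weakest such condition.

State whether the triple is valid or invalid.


Working backward. After the program, the postcondition ((!(p > 0)) ==> (t != 4 && j - 7 != 3*t - 9)) && (!(t + j + 4 > -2 ==> 3*p + 4 >= 2*t + 5)) must hold; in canonical form it is ((!(p > 0)) ==> (t != 4 && j != 3*t - 2)) && (!(j + t > -6 ==> 3*p >= 2*t + 1)).
Before p := 3*t + t + 3: ((!(4*t > -3)) ==> (t != 4 && j != 3*t - 2)) && (!(j + t > -6 ==> 10*t >= -8))
Before j := p: ((!(4*t > -3)) ==> (t != 4 && p != 3*t - 2)) && (!(p + t > -6 ==> 10*t >= -8))
The weakest precondition is ((!(4*t > -3)) ==> (t != 4 && p != 3*t - 2)) && (!(p + t > -6 ==> 10*t >= -8)).
Check whether ((!(4*t > -3)) ==> (t != 4 && p != 3*t - 2)) && (!(p + t > -5 ==> 10*t >= -8)) implies it.
Every state satisfying the precondition satisfies the weakest precondition: the implication holds.
Answer: valid


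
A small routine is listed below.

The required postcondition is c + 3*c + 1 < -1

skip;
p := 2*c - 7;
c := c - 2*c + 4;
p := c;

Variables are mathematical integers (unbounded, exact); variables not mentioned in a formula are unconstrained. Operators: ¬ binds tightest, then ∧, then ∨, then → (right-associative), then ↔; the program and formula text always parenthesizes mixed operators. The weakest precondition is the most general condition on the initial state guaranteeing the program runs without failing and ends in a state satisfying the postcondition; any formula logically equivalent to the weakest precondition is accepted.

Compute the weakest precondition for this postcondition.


Working backward. After the program, the postcondition c + 3*c + 1 < -1 must hold; in canonical form it is 4*c < -2.
Before p := c: 4*c < -2
Before c := c - 2*c + 4: 4*c > 18
Before p := 2*c - 7: 4*c > 18
Before skip: 4*c > 18
Answer: WP = 4*c > 18


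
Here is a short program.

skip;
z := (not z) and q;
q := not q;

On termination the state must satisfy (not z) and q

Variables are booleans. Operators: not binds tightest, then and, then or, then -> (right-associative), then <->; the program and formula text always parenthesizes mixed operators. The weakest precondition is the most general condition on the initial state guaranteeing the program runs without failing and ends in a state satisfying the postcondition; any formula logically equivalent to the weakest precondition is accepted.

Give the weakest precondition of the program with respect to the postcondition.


Working backward. After the program, (not z) and q must hold.
Before q := not q: (not z) and (not q)
Before z := (not z) and q: (not ((not z) and q)) and (not q)
Before skip: (not ((not z) and q)) and (not q)
Answer: WP = (not ((not z) and q)) and (not q)


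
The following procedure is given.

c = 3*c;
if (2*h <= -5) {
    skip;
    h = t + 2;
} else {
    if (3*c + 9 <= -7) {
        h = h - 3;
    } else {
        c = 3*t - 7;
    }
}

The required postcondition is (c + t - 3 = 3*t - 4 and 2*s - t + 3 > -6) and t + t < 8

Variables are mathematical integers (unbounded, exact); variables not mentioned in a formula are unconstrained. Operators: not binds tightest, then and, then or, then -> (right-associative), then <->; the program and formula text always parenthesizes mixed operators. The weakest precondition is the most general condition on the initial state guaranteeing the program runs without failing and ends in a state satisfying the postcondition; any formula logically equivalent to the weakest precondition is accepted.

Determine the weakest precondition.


Working backward. After the program, the postcondition (c + t - 3 = 3*t - 4 and 2*s - t + 3 > -6) and t + t < 8 must hold; in canonical form it is c = 2*t - 1 and 2*s > t - 9 and 2*t < 8.
Then branch requires c = 2*t - 1 and 2*s > t - 9 and 2*t < 8; else branch requires (3*c <= -16 -> (c = 2*t - 1 and 2*s > t - 9 and 2*t < 8)) and ((not (3*c <= -16)) -> (t = 6 and 2*s > t - 9 and 2*t < 8)).
Before the if: (2*h <= -5 -> (c = 2*t - 1 and 2*s > t - 9 and 2*t < 8)) and ((not (2*h <= -5)) -> ((3*c <= -16 -> (c = 2*t - 1 and 2*s > t - 9 and 2*t < 8)) and ((not (3*c <= -16)) -> (t = 6 and 2*s > t - 9 and 2*t < 8))))
Before c := 3*c: (2*h <= -5 -> (3*c = 2*t - 1 and 2*s > t - 9 and 2*t < 8)) and ((not (2*h <= -5)) -> ((9*c <= -16 -> (3*c = 2*t - 1 and 2*s > t - 9 and 2*t < 8)) and ((not (9*c <= -16)) -> (t = 6 and 2*s > t - 9 and 2*t < 8))))
Answer: WP = (2*h <= -5 -> (3*c = 2*t - 1 and 2*s > t - 9 and 2*t < 8)) and ((not (2*h <= -5)) -> ((9*c <= -16 -> (3*c = 2*t - 1 and 2*s > t - 9 and 2*t < 8)) and ((not (9*c <= -16)) -> (t = 6 and 2*s > t - 9 and 2*t < 8))))


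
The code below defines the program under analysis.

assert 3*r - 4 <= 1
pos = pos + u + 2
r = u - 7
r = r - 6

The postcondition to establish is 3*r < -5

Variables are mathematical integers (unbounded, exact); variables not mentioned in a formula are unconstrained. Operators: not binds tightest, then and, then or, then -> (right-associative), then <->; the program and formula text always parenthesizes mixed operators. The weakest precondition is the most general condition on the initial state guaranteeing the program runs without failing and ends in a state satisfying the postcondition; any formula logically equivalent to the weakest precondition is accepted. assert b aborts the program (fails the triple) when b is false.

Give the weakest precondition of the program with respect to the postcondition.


Working backward. After the program, 3*r < -5 must hold.
Before r := r - 6: 3*r < 13
Before r := u - 7: 3*u < 34
Before pos := pos + u + 2: 3*u < 34
Before assert 3*r - 4 <= 1: 3*r <= 5 and 3*u < 34
Answer: WP = 3*r <= 5 and 3*u < 34


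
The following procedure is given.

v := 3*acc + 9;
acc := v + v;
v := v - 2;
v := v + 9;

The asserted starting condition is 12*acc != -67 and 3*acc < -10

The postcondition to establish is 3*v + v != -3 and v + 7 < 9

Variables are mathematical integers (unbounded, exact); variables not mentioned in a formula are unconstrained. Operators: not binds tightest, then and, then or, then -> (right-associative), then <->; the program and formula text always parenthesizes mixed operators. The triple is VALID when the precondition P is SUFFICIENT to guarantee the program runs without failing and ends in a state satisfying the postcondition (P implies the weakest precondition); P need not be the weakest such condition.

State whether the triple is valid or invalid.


Working backward. After the program, the postcondition 3*v + v != -3 and v + 7 < 9 must hold; in canonical form it is 4*v != -3 and v < 2.
Before v := v + 9: 4*v != -39 and v < -7
Before v := v - 2: 4*v != -31 and v < -5
Before acc := v + v: 4*v != -31 and v < -5
Before v := 3*acc + 9: 12*acc != -67 and 3*acc < -14
The weakest precondition is 12*acc != -67 and 3*acc < -14.
Check whether 12*acc != -67 and 3*acc < -10 implies it.
Countermodel: at the initial state acc = -4, the precondition holds but the weakest precondition fails.
Answer: invalid


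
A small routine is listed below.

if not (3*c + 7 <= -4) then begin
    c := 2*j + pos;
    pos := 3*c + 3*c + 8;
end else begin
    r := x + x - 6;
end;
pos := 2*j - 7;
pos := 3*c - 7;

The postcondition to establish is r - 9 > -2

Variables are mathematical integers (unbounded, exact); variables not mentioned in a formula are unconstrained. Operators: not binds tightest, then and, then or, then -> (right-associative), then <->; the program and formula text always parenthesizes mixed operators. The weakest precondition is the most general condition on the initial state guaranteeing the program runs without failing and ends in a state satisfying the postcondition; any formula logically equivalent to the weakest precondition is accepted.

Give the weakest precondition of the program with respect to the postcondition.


Working backward. After the program, the postcondition r - 9 > -2 must hold; in canonical form it is r > 7.
Before pos := 3*c - 7: r > 7
Before pos := 2*j - 7: r > 7
Then branch requires r > 7; else branch requires 2*x > 13.
Before the if: ((not (3*c <= -11)) -> r > 7) and (3*c <= -11 -> 2*x > 13)
Answer: WP = ((not (3*c <= -11)) -> r > 7) and (3*c <= -11 -> 2*x > 13)


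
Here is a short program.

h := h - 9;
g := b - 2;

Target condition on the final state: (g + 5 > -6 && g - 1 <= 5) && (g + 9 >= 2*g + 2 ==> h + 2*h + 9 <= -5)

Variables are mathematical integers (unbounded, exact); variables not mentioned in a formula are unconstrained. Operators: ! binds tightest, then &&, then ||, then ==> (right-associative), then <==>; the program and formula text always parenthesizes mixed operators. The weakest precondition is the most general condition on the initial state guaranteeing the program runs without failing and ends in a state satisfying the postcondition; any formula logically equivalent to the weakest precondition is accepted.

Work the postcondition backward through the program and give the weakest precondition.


Working backward. After the program, the postcondition (g + 5 > -6 && g - 1 <= 5) && (g + 9 >= 2*g + 2 ==> h + 2*h + 9 <= -5) must hold; in canonical form it is g > -11 && g <= 6 && (g <= 7 ==> 3*h <= -14).
Before g := b - 2: b > -9 && b <= 8 && (b <= 9 ==> 3*h <= -14)
Before h := h - 9: b > -9 && b <= 8 && (b <= 9 ==> 3*h <= 13)
Answer: WP = b > -9 && b <= 8 && (b <= 9 ==> 3*h <= 13)


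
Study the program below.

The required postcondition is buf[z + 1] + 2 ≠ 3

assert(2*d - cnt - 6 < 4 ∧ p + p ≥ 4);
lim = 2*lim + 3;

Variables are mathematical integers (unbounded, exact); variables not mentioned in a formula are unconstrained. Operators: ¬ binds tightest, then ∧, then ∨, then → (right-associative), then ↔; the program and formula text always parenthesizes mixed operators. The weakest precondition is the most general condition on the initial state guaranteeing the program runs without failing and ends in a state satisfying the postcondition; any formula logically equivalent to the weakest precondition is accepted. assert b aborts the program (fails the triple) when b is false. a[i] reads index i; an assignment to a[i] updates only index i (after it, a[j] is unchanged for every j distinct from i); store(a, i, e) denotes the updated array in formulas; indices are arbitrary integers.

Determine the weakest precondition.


Working backward. After the program, the postcondition buf[z + 1] + 2 ≠ 3 must hold; in canonical form it is buf[z + 1] ≠ 1.
Before lim := 2*lim + 3: buf[z + 1] ≠ 1
Before assert 2*d - cnt - 6 < 4 ∧ p + p ≥ 4: 2*d < cnt + 10 ∧ 2*p ≥ 4 ∧ buf[z + 1] ≠ 1
Answer: WP = 2*d < cnt + 10 ∧ 2*p ≥ 4 ∧ buf[z + 1] ≠ 1


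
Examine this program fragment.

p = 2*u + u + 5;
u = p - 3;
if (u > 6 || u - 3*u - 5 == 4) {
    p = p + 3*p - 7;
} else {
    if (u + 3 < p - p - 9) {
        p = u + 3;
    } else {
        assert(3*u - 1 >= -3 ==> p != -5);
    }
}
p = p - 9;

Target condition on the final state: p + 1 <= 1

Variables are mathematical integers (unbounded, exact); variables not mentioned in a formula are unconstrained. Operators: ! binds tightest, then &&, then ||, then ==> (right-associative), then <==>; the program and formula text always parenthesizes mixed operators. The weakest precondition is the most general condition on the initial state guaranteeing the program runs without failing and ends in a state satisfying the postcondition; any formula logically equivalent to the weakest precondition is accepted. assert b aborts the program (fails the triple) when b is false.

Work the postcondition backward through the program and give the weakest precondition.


Working backward. After the program, the postcondition p + 1 <= 1 must hold; in canonical form it is p <= 0.
Before p := p - 9: p <= 9
Then branch requires 4*p <= 16; else branch requires (u < -12 ==> u <= 6) && ((!(u < -12)) ==> ((3*u >= -2 ==> p != -5) && p <= 9)).
Before the if: ((u > 6 || 2*u == -9) ==> 4*p <= 16) && ((!(u > 6 || 2*u == -9)) ==> ((u < -12 ==> u <= 6) && ((!(u < -12)) ==> ((3*u >= -2 ==> p != -5) && p <= 9))))
Before u := p - 3: ((p > 9 || 2*p == -3) ==> 4*p <= 16) && ((!(p > 9 || 2*p == -3)) ==> ((p < -9 ==> p <= 9) && ((!(p < -9)) ==> ((3*p >= 7 ==> p != -5) && p <= 9))))
Before p := 2*u + u + 5: ((3*u > 4 || 6*u == -13) ==> 12*u <= -4) && ((!(3*u > 4 || 6*u == -13)) ==> ((3*u < -14 ==> 3*u <= 4) && ((!(3*u < -14)) ==> ((9*u >= -8 ==> 3*u != -10) && 3*u <= 4))))
Answer: WP = ((3*u > 4 || 6*u == -13) ==> 12*u <= -4) && ((!(3*u > 4 || 6*u == -13)) ==> ((3*u < -14 ==> 3*u <= 4) && ((!(3*u < -14)) ==> ((9*u >= -8 ==> 3*u != -10) && 3*u <= 4))))


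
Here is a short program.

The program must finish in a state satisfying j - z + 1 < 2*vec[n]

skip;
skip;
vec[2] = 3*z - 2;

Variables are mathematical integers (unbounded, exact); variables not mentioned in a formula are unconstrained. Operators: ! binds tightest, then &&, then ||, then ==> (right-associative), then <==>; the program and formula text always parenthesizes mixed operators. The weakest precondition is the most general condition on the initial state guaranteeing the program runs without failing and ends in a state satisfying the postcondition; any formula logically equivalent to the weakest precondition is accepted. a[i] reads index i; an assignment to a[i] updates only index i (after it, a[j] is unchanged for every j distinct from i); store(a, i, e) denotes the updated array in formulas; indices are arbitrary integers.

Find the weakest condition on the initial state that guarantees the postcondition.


Working backward. After the program, the postcondition j - z + 1 < 2*vec[n] must hold; in canonical form it is j < 2*vec[n] + z - 1.
Before vec[2] := 3*z - 2: j < 2*store(vec, 2, 3*z - 2)[n] + z - 1
Before skip: j < 2*store(vec, 2, 3*z - 2)[n] + z - 1
Before skip: j < 2*store(vec, 2, 3*z - 2)[n] + z - 1
Answer: WP = j < 2*store(vec, 2, 3*z - 2)[n] + z - 1


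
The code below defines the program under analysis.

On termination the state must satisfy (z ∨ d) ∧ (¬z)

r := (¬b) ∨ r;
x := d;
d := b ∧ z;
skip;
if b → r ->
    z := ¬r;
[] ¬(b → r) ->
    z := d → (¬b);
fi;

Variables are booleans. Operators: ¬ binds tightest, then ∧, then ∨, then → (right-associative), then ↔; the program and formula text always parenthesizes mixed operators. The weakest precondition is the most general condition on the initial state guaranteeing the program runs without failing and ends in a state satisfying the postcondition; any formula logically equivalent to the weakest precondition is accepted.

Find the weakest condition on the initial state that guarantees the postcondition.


Working backward. After the program, (z ∨ d) ∧ (¬z) must hold.
Then branch requires ((¬r) ∨ d) ∧ r; else branch requires ((d → (¬b)) ∨ d) ∧ (¬(d → (¬b))).
Before the if: ((b → r) → (((¬r) ∨ d) ∧ r)) ∧ ((¬(b → r)) → (((d → (¬b)) ∨ d) ∧ (¬(d → (¬b)))))
Before skip: ((b → r) → (((¬r) ∨ d) ∧ r)) ∧ ((¬(b → r)) → (((d → (¬b)) ∨ d) ∧ (¬(d → (¬b)))))
Before d := b ∧ z: ((b → r) → (((¬r) ∨ (b ∧ z)) ∧ r)) ∧ ((¬(b → r)) → ((((b ∧ z) → (¬b)) ∨ (b ∧ z)) ∧ (¬((b ∧ z) → (¬b)))))
Before x := d: ((b → r) → (((¬r) ∨ (b ∧ z)) ∧ r)) ∧ ((¬(b → r)) → ((((b ∧ z) → (¬b)) ∨ (b ∧ z)) ∧ (¬((b ∧ z) → (¬b)))))
Before r := (¬b) ∨ r: ((b → ((¬b) ∨ r)) → (((¬((¬b) ∨ r)) ∨ (b ∧ z)) ∧ ((¬b) ∨ r))) ∧ ((¬(b → ((¬b) ∨ r))) → ((((b ∧ z) → (¬b)) ∨ (b ∧ z)) ∧ (¬((b ∧ z) → (¬b)))))
Answer: WP = ((b → ((¬b) ∨ r)) → (((¬((¬b) ∨ r)) ∨ (b ∧ z)) ∧ ((¬b) ∨ r))) ∧ ((¬(b → ((¬b) ∨ r))) → ((((b ∧ z) → (¬b)) ∨ (b ∧ z)) ∧ (¬((b ∧ z) → (¬b)))))


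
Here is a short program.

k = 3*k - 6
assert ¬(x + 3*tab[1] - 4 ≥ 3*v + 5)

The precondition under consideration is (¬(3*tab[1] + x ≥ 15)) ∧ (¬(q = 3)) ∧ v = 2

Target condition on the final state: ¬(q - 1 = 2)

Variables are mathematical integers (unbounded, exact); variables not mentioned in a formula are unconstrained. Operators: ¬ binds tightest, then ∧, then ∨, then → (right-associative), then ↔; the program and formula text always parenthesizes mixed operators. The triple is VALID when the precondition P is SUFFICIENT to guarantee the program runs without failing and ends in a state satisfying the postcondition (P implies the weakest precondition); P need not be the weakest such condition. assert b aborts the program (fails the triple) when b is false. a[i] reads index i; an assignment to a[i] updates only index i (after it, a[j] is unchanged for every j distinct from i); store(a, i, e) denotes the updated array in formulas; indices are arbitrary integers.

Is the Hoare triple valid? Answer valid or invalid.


Working backward. After the program, the postcondition ¬(q - 1 = 2) must hold; in canonical form it is ¬(q = 3).
Before assert ¬(x + 3*tab[1] - 4 ≥ 3*v + 5): (¬(3*tab[1] + x ≥ 3*v + 9)) ∧ (¬(q = 3))
Before k := 3*k - 6: (¬(3*tab[1] + x ≥ 3*v + 9)) ∧ (¬(q = 3))
The weakest precondition is (¬(3*tab[1] + x ≥ 3*v + 9)) ∧ (¬(q = 3)).
Check whether (¬(3*tab[1] + x ≥ 15)) ∧ (¬(q = 3)) ∧ v = 2 implies it.
Every state satisfying the precondition satisfies the weakest precondition: the implication holds.
Answer: valid


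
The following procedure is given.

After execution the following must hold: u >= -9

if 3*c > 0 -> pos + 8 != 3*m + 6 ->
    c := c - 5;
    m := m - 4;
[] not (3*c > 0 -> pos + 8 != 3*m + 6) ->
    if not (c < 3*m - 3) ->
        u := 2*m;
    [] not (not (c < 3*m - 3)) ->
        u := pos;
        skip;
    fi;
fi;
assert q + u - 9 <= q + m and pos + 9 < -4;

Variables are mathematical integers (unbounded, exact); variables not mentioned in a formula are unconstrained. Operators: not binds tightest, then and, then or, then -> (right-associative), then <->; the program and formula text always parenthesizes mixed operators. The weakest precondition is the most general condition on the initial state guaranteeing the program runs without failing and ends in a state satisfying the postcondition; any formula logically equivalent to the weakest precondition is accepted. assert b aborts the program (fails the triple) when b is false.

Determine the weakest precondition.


Working backward. After the program, u >= -9 must hold.
Before assert q + u - 9 <= q + m and pos + 9 < -4: u <= m + 9 and pos < -13 and u >= -9
Then branch requires u <= m + 5 and pos < -13 and u >= -9; else branch requires ((not (c < 3*m - 3)) -> (m <= 9 and pos < -13 and 2*m >= -9)) and (c < 3*m - 3 -> (pos <= m + 9 and pos < -13 and pos >= -9)).
Before the if: ((3*c > 0 -> pos != 3*m - 2) -> (u <= m + 5 and pos < -13 and u >= -9)) and ((not (3*c > 0 -> pos != 3*m - 2)) -> (((not (c < 3*m - 3)) -> (m <= 9 and pos < -13 and 2*m >= -9)) and (c < 3*m - 3 -> (pos <= m + 9 and pos < -13 and pos >= -9))))
Answer: WP = ((3*c > 0 -> pos != 3*m - 2) -> (u <= m + 5 and pos < -13 and u >= -9)) and ((not (3*c > 0 -> pos != 3*m - 2)) -> (((not (c < 3*m - 3)) -> (m <= 9 and pos < -13 and 2*m >= -9)) and (c < 3*m - 3 -> (pos <= m + 9 and pos < -13 and pos >= -9))))


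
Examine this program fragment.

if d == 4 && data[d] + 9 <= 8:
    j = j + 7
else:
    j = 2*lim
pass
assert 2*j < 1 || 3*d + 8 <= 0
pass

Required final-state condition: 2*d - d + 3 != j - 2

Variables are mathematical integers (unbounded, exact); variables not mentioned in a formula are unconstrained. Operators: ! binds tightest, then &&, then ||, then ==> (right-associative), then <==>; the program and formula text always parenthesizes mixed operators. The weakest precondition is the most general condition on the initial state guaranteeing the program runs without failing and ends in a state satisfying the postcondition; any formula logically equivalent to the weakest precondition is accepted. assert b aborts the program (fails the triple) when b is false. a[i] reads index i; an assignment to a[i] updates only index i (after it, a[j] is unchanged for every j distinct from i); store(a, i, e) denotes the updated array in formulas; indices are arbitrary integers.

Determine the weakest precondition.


Working backward. After the program, the postcondition 2*d - d + 3 != j - 2 must hold; in canonical form it is d != j - 5.
Before skip: d != j - 5
Before assert 2*j < 1 || 3*d + 8 <= 0: (2*j < 1 || 3*d <= -8) && d != j - 5
Before skip: (2*j < 1 || 3*d <= -8) && d != j - 5
Then branch requires (2*j < -13 || 3*d <= -8) && d != j + 2; else branch requires (4*lim < 1 || 3*d <= -8) && d != 2*lim - 5.
Before the if: ((d == 4 && data[d] <= -1) ==> ((2*j < -13 || 3*d <= -8) && d != j + 2)) && ((!(d == 4 && data[d] <= -1)) ==> ((4*lim < 1 || 3*d <= -8) && d != 2*lim - 5))
Answer: WP = ((d == 4 && data[d] <= -1) ==> ((2*j < -13 || 3*d <= -8) && d != j + 2)) && ((!(d == 4 && data[d] <= -1)) ==> ((4*lim < 1 || 3*d <= -8) && d != 2*lim - 5))


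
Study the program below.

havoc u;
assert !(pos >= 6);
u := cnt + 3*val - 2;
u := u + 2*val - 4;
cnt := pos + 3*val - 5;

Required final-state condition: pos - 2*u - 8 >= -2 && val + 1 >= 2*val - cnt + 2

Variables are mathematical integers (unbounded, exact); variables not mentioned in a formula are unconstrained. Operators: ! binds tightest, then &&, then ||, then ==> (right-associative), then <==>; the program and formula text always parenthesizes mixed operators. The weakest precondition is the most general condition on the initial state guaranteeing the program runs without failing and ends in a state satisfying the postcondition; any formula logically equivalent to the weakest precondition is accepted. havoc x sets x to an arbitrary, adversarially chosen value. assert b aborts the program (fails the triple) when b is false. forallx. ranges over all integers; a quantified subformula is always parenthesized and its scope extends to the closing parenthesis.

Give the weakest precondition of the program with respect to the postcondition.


Working backward. After the program, the postcondition pos - 2*u - 8 >= -2 && val + 1 >= 2*val - cnt + 2 must hold; in canonical form it is pos >= 2*u + 6 && cnt >= val + 1.
Before cnt := pos + 3*val - 5: pos >= 2*u + 6 && pos + 2*val >= 6
Before u := u + 2*val - 4: pos >= 2*u + 4*val - 2 && pos + 2*val >= 6
Before u := cnt + 3*val - 2: pos >= 2*cnt + 10*val - 6 && pos + 2*val >= 6
Before assert !(pos >= 6): (!(pos >= 6)) && pos >= 2*cnt + 10*val - 6 && pos + 2*val >= 6
Before havoc u: (!(pos >= 6)) && pos >= 2*cnt + 10*val - 6 && pos + 2*val >= 6
Answer: WP = (!(pos >= 6)) && pos >= 2*cnt + 10*val - 6 && pos + 2*val >= 6
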